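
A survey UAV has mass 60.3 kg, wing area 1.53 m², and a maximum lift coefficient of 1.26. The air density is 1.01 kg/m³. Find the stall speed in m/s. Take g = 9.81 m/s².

At stall, lift equals weight: L = W = m·g = 60.3 × 9.81 = 591.5 N.
From L = ½ρV²S·CL,max = W: V_stall = √(2W/(ρSCL,max)) = √(2·591.5/(1.01·1.53·1.26))
V_stall = √607.6 = 24.6 m/s

V_stall = 24.6 m/s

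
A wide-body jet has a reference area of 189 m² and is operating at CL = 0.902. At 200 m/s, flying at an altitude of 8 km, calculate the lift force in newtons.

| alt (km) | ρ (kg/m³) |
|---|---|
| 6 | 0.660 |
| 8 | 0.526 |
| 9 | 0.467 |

At 8 km, from the table: ρ = 0.526 kg/m³.
Dynamic pressure q = ½ρv² = ½ × 0.526 × 200² = 10520 Pa.
L = q·S·CL = 10520 × 189 × 0.902 = 1.79×10^6 N ≈ 1790 kN

L = 1.79×10^6 N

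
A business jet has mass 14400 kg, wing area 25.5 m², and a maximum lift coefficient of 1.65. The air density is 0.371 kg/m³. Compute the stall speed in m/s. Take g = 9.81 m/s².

V_stall = 135 m/s

At stall, lift equals weight: L = W = m·g = 14400 × 9.81 = 1.413×10^5 N.
From L = ½ρV²S·CL,max = W: V_stall = √(2W/(ρSCL,max)) = √(2·1.413×10^5/(0.371·25.5·1.65))
V_stall = √18100 = 135 m/s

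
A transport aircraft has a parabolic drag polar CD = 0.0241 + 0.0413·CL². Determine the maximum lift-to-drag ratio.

(L/D)max = 15.8

For CD = CD0 + K·CL², (L/D)max occurs at CL* = √(CD0/K) and equals 1/(2√(K·CD0)).
(L/D)max = 1/(2√(0.0413 × 0.0241)) = 1/(2 × 0.03155) = 15.8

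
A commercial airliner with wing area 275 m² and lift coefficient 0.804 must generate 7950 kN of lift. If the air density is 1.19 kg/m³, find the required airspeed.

L = ½ρv²S·CL ⇒ v = √(2L/(ρ·S·CL))
v = √(2 × 7.95×10^6 / (1.19 × 275 × 0.804)) = √60430 = 246 m/s

v = 246 m/s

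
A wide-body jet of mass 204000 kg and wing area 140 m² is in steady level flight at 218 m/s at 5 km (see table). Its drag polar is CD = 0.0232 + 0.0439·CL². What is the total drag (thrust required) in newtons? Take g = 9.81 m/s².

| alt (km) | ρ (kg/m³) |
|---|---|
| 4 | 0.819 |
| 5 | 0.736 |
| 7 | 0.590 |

At 5 km, from the table: ρ = 0.736 kg/m³.
Weight W = mg = 204000 × 9.81 = 2.0012×10^6 N; in level flight L = W.
Dynamic pressure q = 0.5 × 0.736 × 218² = 17490 Pa.
Required CL = L/(qS) = 2.0012×10^6/(17490·140) = 0.8174.
CD = 0.0232 + 0.0439 × 0.8174² = 0.05253.
D = q·S·CD = 17490 × 140 × 0.05253 = 1.286×10^5 N

D = 1.29×10^5 N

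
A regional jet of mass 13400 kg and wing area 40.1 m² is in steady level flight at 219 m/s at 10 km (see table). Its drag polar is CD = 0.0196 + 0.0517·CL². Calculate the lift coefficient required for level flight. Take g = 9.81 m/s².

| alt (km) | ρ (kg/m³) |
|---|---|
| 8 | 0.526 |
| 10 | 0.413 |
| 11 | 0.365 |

CL = 0.331

At 10 km, from the table: ρ = 0.413 kg/m³.
Level flight ⇒ L = W = m·g = 13400 × 9.81 = 1.3145×10^5 N.
Dynamic pressure q = 0.5 × 0.413 × 219² = 9904 Pa.
CL = W/(q·S) = 1.3145×10^5 / (9904 × 40.1) = 0.331.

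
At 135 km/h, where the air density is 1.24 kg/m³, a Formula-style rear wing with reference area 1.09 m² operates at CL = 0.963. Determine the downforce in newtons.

L = 915 N

Convert speed: v = 135 km/h ÷ 3.6 = 37.5 m/s.
Dynamic pressure q = ½ρv² = ½ × 1.24 × 37.5² = 871.9 Pa.
L = q·S·CL = 871.9 × 1.09 × 0.963 = 915 N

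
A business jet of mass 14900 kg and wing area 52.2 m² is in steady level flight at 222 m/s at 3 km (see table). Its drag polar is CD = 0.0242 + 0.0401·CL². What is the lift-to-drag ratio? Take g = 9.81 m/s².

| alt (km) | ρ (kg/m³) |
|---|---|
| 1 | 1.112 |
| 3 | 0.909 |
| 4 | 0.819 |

L/D = 5.04

At 3 km, from the table: ρ = 0.909 kg/m³.
Weight W = mg = 14900 × 9.81 = 1.4617×10^5 N; in level flight L = W.
Dynamic pressure q = 0.5 × 0.909 × 222² = 22400 Pa.
Required CL = L/(qS) = 1.4617×10^5/(22400·52.2) = 0.125.
CD = 0.0242 + 0.0401 × 0.125² = 0.02483.
L/D = CL/CD = 0.125 / 0.02483 = 5.04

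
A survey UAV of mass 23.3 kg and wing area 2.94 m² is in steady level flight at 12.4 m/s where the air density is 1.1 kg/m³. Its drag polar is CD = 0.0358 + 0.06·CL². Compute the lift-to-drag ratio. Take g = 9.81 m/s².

Level flight ⇒ L = W = m·g = 23.3 × 9.81 = 228.57 N.
q = ½ρv² = ½ × 1.1 × 12.4² = 84.57 Pa.
CL = 2W/(ρv²S) = 2×228.57/(1.1×12.4²×2.94) = 0.9193.
CD = 0.0358 + 0.06 × 0.9193² = 0.08651.
L/D = CL/CD = 0.9193 / 0.08651 = 10.6

L/D = 10.6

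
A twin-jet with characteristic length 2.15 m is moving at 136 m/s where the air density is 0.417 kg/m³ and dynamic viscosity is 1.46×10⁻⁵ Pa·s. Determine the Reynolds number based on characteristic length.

Re = 8.35×10^6

Re = ρ·v·c/μ = 0.417 × 136 × 2.15 / (1.46×10⁻⁵) = 8.35×10^6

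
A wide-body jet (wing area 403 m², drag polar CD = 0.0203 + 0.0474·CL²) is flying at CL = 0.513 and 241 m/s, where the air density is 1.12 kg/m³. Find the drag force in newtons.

D = 4.3×10^5 N

CD = 0.0203 + 0.0474 × 0.513² = 0.03277
D = ½ρv²S·CD = ½ × 1.12 × 241² × 403 × 0.03277 = 4.3×10^5 N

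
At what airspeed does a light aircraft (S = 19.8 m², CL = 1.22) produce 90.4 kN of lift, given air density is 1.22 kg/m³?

v = 78.3 m/s

L = ½ρv²S·CL ⇒ v = √(2L/(ρ·S·CL))
v = √(2 × 90400 / (1.22 × 19.8 × 1.22)) = √6135 = 78.3 m/s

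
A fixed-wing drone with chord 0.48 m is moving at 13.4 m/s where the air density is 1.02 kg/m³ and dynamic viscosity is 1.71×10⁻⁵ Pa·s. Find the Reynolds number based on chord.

Re = ρ·v·c/μ = 1.02 × 13.4 × 0.48 / (1.71×10⁻⁵) = 3.84×10^5

Re = 3.84×10^5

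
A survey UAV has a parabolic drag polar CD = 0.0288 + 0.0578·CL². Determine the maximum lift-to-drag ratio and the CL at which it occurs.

For CD = CD0 + K·CL², (L/D)max occurs at CL* = √(CD0/K) and equals 1/(2√(K·CD0)).
(L/D)max = 1/(2√(0.0578 × 0.0288)) = 1/(2 × 0.0408) = 12.3
CL* = √(0.0288/0.0578) = 0.706

(L/D)max = 12.3, at CL = 0.706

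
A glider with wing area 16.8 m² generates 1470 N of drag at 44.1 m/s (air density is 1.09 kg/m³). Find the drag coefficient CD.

From D = ½ρv²S·CD, rearranging gives CD = 2D/(ρv²S).
CD = 2 × 1470 / (1.09 × 44.1² × 16.8) = 0.0826

CD = 0.0826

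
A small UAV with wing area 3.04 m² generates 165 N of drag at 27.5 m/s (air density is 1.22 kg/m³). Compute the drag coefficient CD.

CD = 0.118

From D = ½ρv²S·CD, rearranging gives CD = 2D/(ρv²S).
CD = 2 × 165 / (1.22 × 27.5² × 3.04) = 0.118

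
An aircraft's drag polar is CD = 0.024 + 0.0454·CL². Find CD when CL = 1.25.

CD = 0.0949

CD = 0.024 + 0.0454 × 1.25² = 0.024 + 0.07094 = 0.0949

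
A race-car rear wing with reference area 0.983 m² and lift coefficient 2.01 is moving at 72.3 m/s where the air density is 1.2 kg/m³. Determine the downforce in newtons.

L = 6200 N

L = ½ρv²S·CL = ½ × 1.2 × 72.3² × 0.983 × 2.01 = 6200 N ≈ 6.2 kN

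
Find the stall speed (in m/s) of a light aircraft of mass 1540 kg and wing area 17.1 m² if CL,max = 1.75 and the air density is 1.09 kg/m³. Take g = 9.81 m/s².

V_stall = 30.4 m/s

At stall, lift equals weight: L = W = m·g = 1540 × 9.81 = 15110 N.
V_stall = √(2W/(ρ·S·CL,max)) = √(2 × 15110 / (1.09 × 17.1 × 1.75))
V_stall = √926.3 = 30.4 m/s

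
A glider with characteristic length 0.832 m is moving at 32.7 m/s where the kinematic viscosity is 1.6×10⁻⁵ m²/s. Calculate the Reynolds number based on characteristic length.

Re = 1.7×10^6

Re = v·c/ν = 32.7 × 0.832 / (1.6×10⁻⁵) = 1.7×10^6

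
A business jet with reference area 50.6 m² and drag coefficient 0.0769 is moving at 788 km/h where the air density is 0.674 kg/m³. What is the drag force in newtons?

D = 62800 N

Convert speed: v = 788 km/h ÷ 3.6 = 218.9 m/s.
Dynamic pressure q = ½ρv² = ½ × 0.674 × 218.9² = 16150 Pa.
D = q·S·CD = 16150 × 50.6 × 0.0769 = 62800 N ≈ 62.8 kN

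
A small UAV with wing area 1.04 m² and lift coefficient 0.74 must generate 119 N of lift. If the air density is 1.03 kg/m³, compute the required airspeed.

L = ½ρv²S·CL ⇒ v = √(2L/(ρ·S·CL))
v = √(2 × 119 / (1.03 × 1.04 × 0.74)) = √300.2 = 17.3 m/s

v = 17.3 m/s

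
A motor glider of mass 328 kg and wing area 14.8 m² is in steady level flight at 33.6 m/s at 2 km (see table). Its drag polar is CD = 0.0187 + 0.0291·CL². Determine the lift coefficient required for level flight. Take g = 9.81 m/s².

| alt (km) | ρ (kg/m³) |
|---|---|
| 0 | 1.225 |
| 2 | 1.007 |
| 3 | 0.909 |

At 2 km, from the table: ρ = 1.007 kg/m³.
Weight W = mg = 328 × 9.81 = 3217.7 N; in level flight L = W.
Dynamic pressure q = 0.5 × 1.007 × 33.6² = 568.4 Pa.
CL = 2W/(ρv²S) = 2×3217.7/(1.007×33.6²×14.8) = 0.3825.

CL = 0.382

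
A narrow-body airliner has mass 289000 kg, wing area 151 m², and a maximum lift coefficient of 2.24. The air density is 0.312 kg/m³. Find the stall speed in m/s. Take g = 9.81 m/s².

At stall, lift equals weight: L = W = m·g = 289000 × 9.81 = 2.835×10^6 N.
V_stall = √(2W/(ρ·S·CL,max)) = √(2 × 2.835×10^6 / (0.312 × 151 × 2.24))
V_stall = √53730 = 232 m/s

V_stall = 232 m/s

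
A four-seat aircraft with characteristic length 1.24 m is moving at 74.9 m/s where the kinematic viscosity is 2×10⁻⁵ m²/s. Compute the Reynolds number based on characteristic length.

Re = 4.64×10^6

Re = v·c/ν = 74.9 × 1.24 / (2×10⁻⁵) = 4.64×10^6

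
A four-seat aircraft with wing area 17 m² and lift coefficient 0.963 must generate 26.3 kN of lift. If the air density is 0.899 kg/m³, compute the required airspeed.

L = ½ρv²S·CL ⇒ v = √(2L/(ρ·S·CL))
v = √(2 × 26300 / (0.899 × 17 × 0.963)) = √3574 = 59.8 m/s

v = 59.8 m/s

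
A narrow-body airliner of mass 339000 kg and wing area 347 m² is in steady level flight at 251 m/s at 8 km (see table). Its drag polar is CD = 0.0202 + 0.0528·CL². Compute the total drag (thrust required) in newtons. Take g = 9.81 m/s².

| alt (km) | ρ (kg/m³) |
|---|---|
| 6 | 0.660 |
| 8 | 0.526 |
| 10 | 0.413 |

At 8 km, from the table: ρ = 0.526 kg/m³.
In steady level flight, lift balances weight: W = mg = 339000 × 9.81 = 3.3256×10^6 N.
q = ½ρv² = ½ × 0.526 × 251² = 16570 Pa.
CL = W/(q·S) = 3.3256×10^6 / (16570 × 347) = 0.5784.
CD = 0.0202 + 0.0528 × 0.5784² = 0.03786.
D = q·S·CD = 16570 × 347 × 0.03786 = 2.177×10^5 N

D = 2.18×10^5 N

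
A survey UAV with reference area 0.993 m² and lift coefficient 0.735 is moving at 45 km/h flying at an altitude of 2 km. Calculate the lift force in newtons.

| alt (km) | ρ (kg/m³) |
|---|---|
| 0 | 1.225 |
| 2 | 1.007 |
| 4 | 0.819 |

L = 57.4 N

At 2 km, from the table: ρ = 1.007 kg/m³.
Convert speed: v = 45 km/h ÷ 3.6 = 12.5 m/s.
Dynamic pressure q = ½ρv² = ½ × 1.007 × 12.5² = 78.67 Pa.
L = q·S·CL = 78.67 × 0.993 × 0.735 = 57.4 N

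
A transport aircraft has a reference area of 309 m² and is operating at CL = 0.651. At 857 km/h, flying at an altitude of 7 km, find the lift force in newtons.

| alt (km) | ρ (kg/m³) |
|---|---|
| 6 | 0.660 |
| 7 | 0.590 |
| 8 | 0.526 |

At 7 km, from the table: ρ = 0.590 kg/m³.
Convert speed: v = 857 km/h ÷ 3.6 = 238.1 m/s.
L = ½ρv²S·CL = ½ × 0.59 × 238.1² × 309 × 0.651 = 3.36×10^6 N ≈ 3360 kN

L = 3.36×10^6 N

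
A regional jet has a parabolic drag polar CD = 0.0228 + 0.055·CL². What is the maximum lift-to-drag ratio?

(L/D)max = 14.1

For CD = CD0 + K·CL², (L/D)max occurs at CL* = √(CD0/K) and equals 1/(2√(K·CD0)).
(L/D)max = 1/(2√(0.055 × 0.0228)) = 1/(2 × 0.03541) = 14.1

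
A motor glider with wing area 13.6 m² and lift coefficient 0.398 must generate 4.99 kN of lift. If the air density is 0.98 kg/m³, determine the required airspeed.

L = ½ρv²S·CL ⇒ v = √(2L/(ρ·S·CL))
v = √(2 × 4990 / (0.98 × 13.6 × 0.398)) = √1881 = 43.4 m/s

v = 43.4 m/s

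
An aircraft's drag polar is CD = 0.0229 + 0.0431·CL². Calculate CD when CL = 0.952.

CD = 0.0229 + 0.0431 × 0.952² = 0.0229 + 0.03906 = 0.062

CD = 0.062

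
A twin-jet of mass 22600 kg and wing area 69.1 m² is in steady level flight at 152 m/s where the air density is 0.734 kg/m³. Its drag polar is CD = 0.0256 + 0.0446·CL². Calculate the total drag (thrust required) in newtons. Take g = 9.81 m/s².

Weight W = mg = 22600 × 9.81 = 2.2171×10^5 N; in level flight L = W.
Dynamic pressure q = 0.5 × 0.734 × 152² = 8479 Pa.
Required CL = L/(qS) = 2.2171×10^5/(8479·69.1) = 0.3784.
CD = 0.0256 + 0.0446 × 0.3784² = 0.03199.
D = q·S·CD = 8479 × 69.1 × 0.03199 = 18740 N

D = 18700 N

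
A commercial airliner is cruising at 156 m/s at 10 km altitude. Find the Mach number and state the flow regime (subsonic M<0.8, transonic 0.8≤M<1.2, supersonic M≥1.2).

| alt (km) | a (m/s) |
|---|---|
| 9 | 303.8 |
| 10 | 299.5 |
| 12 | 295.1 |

At 10 km, from the table: a = 299.5 m/s.
M = v/a = 156 / 299.5 = 0.521
M = 0.521 → subsonic.

M = 0.521 (subsonic)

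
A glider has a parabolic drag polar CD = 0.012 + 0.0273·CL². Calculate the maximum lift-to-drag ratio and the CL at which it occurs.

(L/D)max = 27.6, at CL = 0.663

For CD = CD0 + K·CL², (L/D)max occurs at CL* = √(CD0/K) and equals 1/(2√(K·CD0)).
(L/D)max = 1/(2√(0.0273 × 0.012)) = 1/(2 × 0.0181) = 27.6
CL* = √(0.012/0.0273) = 0.663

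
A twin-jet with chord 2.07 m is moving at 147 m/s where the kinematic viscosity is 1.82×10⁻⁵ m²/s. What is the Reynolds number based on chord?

Re = 1.67×10^7

Re = v·c/ν = 147 × 2.07 / (1.82×10⁻⁵) = 1.67×10^7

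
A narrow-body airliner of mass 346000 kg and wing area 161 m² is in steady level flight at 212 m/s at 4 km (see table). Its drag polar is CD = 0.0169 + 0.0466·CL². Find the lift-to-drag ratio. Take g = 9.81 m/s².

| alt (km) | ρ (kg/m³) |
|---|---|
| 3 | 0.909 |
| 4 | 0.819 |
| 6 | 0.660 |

L/D = 14.7

At 4 km, from the table: ρ = 0.819 kg/m³.
Level flight ⇒ L = W = m·g = 346000 × 9.81 = 3.3943×10^6 N.
Dynamic pressure q = 0.5 × 0.819 × 212² = 18400 Pa.
Required CL = L/(qS) = 3.3943×10^6/(18400·161) = 1.145.
CD = 0.0169 + 0.0466 × 1.145² = 0.07805.
L/D = CL/CD = 1.145 / 0.07805 = 14.7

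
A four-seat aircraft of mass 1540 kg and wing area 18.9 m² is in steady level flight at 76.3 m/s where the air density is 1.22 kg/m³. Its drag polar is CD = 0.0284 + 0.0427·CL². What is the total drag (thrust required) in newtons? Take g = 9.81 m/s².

Weight W = mg = 1540 × 9.81 = 15107 N; in level flight L = W.
Dynamic pressure q = 0.5 × 1.22 × 76.3² = 3551 Pa.
Required CL = L/(qS) = 15107/(3551·18.9) = 0.2251.
CD = 0.0284 + 0.0427 × 0.2251² = 0.03056.
D = q·S·CD = 3551 × 18.9 × 0.03056 = 2051 N

D = 2050 N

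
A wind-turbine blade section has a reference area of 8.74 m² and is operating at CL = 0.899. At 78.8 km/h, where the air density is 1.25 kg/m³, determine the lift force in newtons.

Convert speed: v = 78.8 km/h ÷ 3.6 = 21.89 m/s.
L = ½ρv²S·CL = ½ × 1.25 × 21.89² × 8.74 × 0.899 = 2350 N

L = 2350 N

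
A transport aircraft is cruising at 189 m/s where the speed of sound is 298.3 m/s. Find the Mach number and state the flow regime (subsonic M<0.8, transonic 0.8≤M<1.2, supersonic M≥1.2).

M = 0.634 (subsonic)

M = v/a = 189 / 298.3 = 0.634
M = 0.634 → subsonic.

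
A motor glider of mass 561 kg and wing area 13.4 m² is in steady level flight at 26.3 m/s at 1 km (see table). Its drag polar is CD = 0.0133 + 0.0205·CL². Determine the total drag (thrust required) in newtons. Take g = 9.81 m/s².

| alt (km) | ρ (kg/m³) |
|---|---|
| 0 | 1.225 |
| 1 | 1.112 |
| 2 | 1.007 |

At 1 km, from the table: ρ = 1.112 kg/m³.
Level flight ⇒ L = W = m·g = 561 × 9.81 = 5503.4 N.
Dynamic pressure q = 0.5 × 1.112 × 26.3² = 384.6 Pa.
CL = W/(q·S) = 5503.4 / (384.6 × 13.4) = 1.068.
CD = 0.0133 + 0.0205 × 1.068² = 0.03668.
D = q·S·CD = 384.6 × 13.4 × 0.03668 = 189 N

D = 189 N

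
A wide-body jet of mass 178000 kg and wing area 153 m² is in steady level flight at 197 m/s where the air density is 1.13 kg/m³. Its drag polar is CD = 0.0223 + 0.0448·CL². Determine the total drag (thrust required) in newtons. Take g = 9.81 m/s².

D = 1.16×10^5 N

Level flight ⇒ L = W = m·g = 178000 × 9.81 = 1.7462×10^6 N.
q = ½ρv² = ½ × 1.13 × 197² = 21930 Pa.
CL = W/(q·S) = 1.7462×10^6 / (21930 × 153) = 0.5205.
CD = 0.0223 + 0.0448 × 0.5205² = 0.03444.
D = q·S·CD = 21930 × 153 × 0.03444 = 1.155×10^5 N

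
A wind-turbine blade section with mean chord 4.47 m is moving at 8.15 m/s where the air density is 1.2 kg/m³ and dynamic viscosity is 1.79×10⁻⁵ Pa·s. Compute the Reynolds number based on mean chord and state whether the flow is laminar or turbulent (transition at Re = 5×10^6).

Re = 2.44×10^6 (laminar)

Re = ρ·v·c/μ = 1.2 × 8.15 × 4.47 / (1.79×10⁻⁵) = 2.44×10^6
Since 2.44×10^6 < 5×10^6, the flow is laminar.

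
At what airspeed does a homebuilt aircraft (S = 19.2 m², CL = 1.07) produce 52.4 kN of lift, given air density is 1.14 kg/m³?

v = 66.9 m/s

L = ½ρv²S·CL ⇒ v = √(2L/(ρ·S·CL))
v = √(2 × 52400 / (1.14 × 19.2 × 1.07)) = √4475 = 66.9 m/s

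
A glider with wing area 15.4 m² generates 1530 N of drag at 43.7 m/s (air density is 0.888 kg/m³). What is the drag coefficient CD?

From D = ½ρv²S·CD, rearranging gives CD = 2D/(ρv²S).
CD = 2 × 1530 / (0.888 × 43.7² × 15.4) = 0.117

CD = 0.117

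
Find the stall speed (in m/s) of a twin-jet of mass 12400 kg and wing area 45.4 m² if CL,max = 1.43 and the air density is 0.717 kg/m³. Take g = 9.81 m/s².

V_stall = 72.3 m/s

At stall, lift equals weight: L = W = m·g = 12400 × 9.81 = 1.216×10^5 N.
From L = ½ρV²S·CL,max = W: V_stall = √(2W/(ρSCL,max)) = √(2·1.216×10^5/(0.717·45.4·1.43))
V_stall = √5226 = 72.3 m/s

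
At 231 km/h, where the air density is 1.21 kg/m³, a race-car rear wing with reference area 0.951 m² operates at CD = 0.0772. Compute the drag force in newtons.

D = 183 N

Convert speed: v = 231 km/h ÷ 3.6 = 64.17 m/s.
D = ½ρv²S·CD = ½ × 1.21 × 64.17² × 0.951 × 0.0772 = 183 N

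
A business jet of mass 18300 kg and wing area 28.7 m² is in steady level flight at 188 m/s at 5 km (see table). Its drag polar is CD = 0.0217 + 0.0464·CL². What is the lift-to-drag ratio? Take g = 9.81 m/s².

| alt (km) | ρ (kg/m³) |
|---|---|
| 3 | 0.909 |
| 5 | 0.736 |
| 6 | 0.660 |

L/D = 14.8

At 5 km, from the table: ρ = 0.736 kg/m³.
In steady level flight, lift balances weight: W = mg = 18300 × 9.81 = 1.7952×10^5 N.
q = ½ρv² = ½ × 0.736 × 188² = 13010 Pa.
CL = 2W/(ρv²S) = 2×1.7952×10^5/(0.736×188²×28.7) = 0.4809.
CD = 0.0217 + 0.0464 × 0.4809² = 0.03243.
L/D = CL/CD = 0.4809 / 0.03243 = 14.8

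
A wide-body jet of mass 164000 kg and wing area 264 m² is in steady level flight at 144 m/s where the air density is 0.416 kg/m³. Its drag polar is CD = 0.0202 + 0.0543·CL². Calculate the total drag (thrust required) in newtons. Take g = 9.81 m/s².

Weight W = mg = 164000 × 9.81 = 1.6088×10^6 N; in level flight L = W.
q = ½ρv² = ½ × 0.416 × 144² = 4313 Pa.
CL = 2W/(ρv²S) = 2×1.6088×10^6/(0.416×144²×264) = 1.413.
CD = 0.0202 + 0.0543 × 1.413² = 0.1286.
D = q·S·CD = 4313 × 264 × 0.1286 = 1.464×10^5 N

D = 1.46×10^5 N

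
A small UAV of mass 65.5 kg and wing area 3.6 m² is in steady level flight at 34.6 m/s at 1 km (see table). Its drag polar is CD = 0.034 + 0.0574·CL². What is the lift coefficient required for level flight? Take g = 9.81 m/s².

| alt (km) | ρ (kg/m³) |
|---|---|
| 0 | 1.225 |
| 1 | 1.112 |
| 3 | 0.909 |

At 1 km, from the table: ρ = 1.112 kg/m³.
In steady level flight, lift balances weight: W = mg = 65.5 × 9.81 = 642.56 N.
q = ½ρv² = ½ × 1.112 × 34.6² = 665.6 Pa.
CL = 2W/(ρv²S) = 2×642.56/(1.112×34.6²×3.6) = 0.2682.

CL = 0.268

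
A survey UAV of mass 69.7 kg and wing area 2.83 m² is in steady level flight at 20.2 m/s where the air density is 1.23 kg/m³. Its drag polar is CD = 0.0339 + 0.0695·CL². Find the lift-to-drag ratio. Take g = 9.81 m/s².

In steady level flight, lift balances weight: W = mg = 69.7 × 9.81 = 683.76 N.
Dynamic pressure q = 0.5 × 1.23 × 20.2² = 250.9 Pa.
CL = W/(q·S) = 683.76 / (250.9 × 2.83) = 0.9628.
CD = 0.0339 + 0.0695 × 0.9628² = 0.09833.
L/D = CL/CD = 0.9628 / 0.09833 = 9.79

L/D = 9.79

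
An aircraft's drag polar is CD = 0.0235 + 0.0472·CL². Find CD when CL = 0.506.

CD = 0.0235 + 0.0472 × 0.506² = 0.0235 + 0.01208 = 0.0356

CD = 0.0356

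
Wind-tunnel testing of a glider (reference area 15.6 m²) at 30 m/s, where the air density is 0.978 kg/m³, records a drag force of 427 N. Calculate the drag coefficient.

From D = ½ρv²S·CD, rearranging gives CD = 2D/(ρv²S).
CD = 2 × 427 / (0.978 × 30² × 15.6) = 0.0622

CD = 0.0622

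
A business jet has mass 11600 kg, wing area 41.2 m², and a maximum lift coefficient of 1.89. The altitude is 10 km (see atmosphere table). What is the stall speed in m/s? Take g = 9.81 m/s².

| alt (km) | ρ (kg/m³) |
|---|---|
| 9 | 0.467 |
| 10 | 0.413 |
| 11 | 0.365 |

V_stall = 84.1 m/s

At 10 km, from the table: ρ = 0.413 kg/m³.
At stall, lift equals weight: L = W = m·g = 11600 × 9.81 = 1.138×10^5 N.
From L = ½ρV²S·CL,max = W: V_stall = √(2W/(ρSCL,max)) = √(2·1.138×10^5/(0.413·41.2·1.89))
V_stall = √7077 = 84.1 m/s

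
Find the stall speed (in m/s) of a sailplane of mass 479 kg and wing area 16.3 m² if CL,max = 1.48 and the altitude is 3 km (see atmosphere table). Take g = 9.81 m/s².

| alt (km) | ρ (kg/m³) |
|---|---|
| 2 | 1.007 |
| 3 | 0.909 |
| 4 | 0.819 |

V_stall = 20.7 m/s

At 3 km, from the table: ρ = 0.909 kg/m³.
At stall, lift equals weight: L = W = m·g = 479 × 9.81 = 4699 N.
From L = ½ρV²S·CL,max = W: V_stall = √(2W/(ρSCL,max)) = √(2·4699/(0.909·16.3·1.48))
V_stall = √428.6 = 20.7 m/s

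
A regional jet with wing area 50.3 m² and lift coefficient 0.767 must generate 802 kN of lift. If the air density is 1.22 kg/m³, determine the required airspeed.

v = 185 m/s

L = ½ρv²S·CL ⇒ v = √(2L/(ρ·S·CL))
v = √(2 × 8.02×10^5 / (1.22 × 50.3 × 0.767)) = √34080 = 185 m/s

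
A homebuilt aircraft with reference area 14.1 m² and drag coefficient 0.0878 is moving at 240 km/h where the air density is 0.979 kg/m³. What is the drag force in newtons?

D = 2690 N

Convert speed: v = 240 km/h ÷ 3.6 = 66.67 m/s.
D = ½ρv²S·CD = ½ × 0.979 × 66.67² × 14.1 × 0.0878 = 2690 N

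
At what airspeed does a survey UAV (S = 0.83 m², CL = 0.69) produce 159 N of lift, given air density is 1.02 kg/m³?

v = 23.3 m/s

L = ½ρv²S·CL ⇒ v = √(2L/(ρ·S·CL))
v = √(2 × 159 / (1.02 × 0.83 × 0.69)) = √544.4 = 23.3 m/s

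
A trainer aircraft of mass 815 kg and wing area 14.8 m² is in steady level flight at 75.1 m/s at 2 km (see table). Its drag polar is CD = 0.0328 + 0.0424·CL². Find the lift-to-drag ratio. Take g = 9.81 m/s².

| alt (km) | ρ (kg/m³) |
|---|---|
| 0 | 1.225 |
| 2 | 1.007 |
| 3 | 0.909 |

L/D = 5.54

At 2 km, from the table: ρ = 1.007 kg/m³.
In steady level flight, lift balances weight: W = mg = 815 × 9.81 = 7995.2 N.
q = ½ρv² = ½ × 1.007 × 75.1² = 2840 Pa.
CL = W/(q·S) = 7995.2 / (2840 × 14.8) = 0.1902.
CD = 0.0328 + 0.0424 × 0.1902² = 0.03433.
L/D = CL/CD = 0.1902 / 0.03433 = 5.54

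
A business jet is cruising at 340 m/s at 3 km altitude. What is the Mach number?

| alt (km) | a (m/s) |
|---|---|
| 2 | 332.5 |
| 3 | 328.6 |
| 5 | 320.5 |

At 3 km, from the table: a = 328.6 m/s.
M = v/a = 340 / 328.6 = 1.03

M = 1.03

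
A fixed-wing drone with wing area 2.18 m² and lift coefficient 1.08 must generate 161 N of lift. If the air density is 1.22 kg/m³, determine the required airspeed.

L = ½ρv²S·CL ⇒ v = √(2L/(ρ·S·CL))
v = √(2 × 161 / (1.22 × 2.18 × 1.08)) = √112.1 = 10.6 m/s

v = 10.6 m/s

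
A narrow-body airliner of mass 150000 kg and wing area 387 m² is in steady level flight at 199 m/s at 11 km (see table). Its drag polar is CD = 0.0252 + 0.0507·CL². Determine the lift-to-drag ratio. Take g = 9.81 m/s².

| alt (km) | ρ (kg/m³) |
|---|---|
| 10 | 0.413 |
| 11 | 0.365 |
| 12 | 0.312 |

At 11 km, from the table: ρ = 0.365 kg/m³.
In steady level flight, lift balances weight: W = mg = 150000 × 9.81 = 1.4715×10^6 N.
q = ½ρv² = ½ × 0.365 × 199² = 7227 Pa.
CL = W/(q·S) = 1.4715×10^6 / (7227 × 387) = 0.5261.
CD = 0.0252 + 0.0507 × 0.5261² = 0.03923.
L/D = CL/CD = 0.5261 / 0.03923 = 13.4

L/D = 13.4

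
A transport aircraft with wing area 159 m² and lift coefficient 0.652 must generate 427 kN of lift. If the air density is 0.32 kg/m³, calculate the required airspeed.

v = 160 m/s

L = ½ρv²S·CL ⇒ v = √(2L/(ρ·S·CL))
v = √(2 × 4.27×10^5 / (0.32 × 159 × 0.652)) = √25740 = 160 m/s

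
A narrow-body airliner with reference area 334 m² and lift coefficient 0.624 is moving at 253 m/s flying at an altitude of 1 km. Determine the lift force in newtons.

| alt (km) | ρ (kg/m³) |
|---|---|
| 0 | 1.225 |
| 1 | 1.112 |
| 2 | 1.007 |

L = 7.42×10^6 N

At 1 km, from the table: ρ = 1.112 kg/m³.
Dynamic pressure q = ½ρv² = ½ × 1.112 × 253² = 35590 Pa.
L = q·S·CL = 35590 × 334 × 0.624 = 7.42×10^6 N ≈ 7420 kN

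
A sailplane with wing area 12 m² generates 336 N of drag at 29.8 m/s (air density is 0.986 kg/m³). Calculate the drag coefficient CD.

CD = 0.064

From D = ½ρv²S·CD, rearranging gives CD = 2D/(ρv²S).
CD = 2 × 336 / (0.986 × 29.8² × 12) = 0.064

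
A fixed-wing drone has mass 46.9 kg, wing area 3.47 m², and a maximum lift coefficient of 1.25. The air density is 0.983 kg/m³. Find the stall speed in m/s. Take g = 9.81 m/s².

V_stall = 14.7 m/s

Stall occurs when L = W at CL,max. W = mg = 46.9 × 9.81 = 460.1 N.
From L = ½ρV²S·CL,max = W: V_stall = √(2W/(ρSCL,max)) = √(2·460.1/(0.983·3.47·1.25))
V_stall = √215.8 = 14.7 m/s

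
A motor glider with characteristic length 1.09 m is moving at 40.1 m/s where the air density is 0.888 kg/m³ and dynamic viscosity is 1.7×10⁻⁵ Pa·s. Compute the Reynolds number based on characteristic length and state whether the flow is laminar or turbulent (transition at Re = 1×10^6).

Re = 2.28×10^6 (turbulent)

Re = ρ·v·c/μ = 0.888 × 40.1 × 1.09 / (1.7×10⁻⁵) = 2.28×10^6
Since 2.28×10^6 > 1×10^6, the flow is turbulent.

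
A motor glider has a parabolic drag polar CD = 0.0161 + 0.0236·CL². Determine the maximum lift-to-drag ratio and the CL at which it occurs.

(L/D)max = 25.7, at CL = 0.826

For CD = CD0 + K·CL², (L/D)max occurs at CL* = √(CD0/K) and equals 1/(2√(K·CD0)).
(L/D)max = 1/(2√(0.0236 × 0.0161)) = 1/(2 × 0.01949) = 25.7
CL* = √(0.0161/0.0236) = 0.826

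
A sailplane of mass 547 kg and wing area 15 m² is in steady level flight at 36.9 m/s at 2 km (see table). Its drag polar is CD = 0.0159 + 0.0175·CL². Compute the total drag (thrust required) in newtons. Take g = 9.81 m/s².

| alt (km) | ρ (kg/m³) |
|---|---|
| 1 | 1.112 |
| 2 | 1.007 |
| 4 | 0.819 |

At 2 km, from the table: ρ = 1.007 kg/m³.
Level flight ⇒ L = W = m·g = 547 × 9.81 = 5366.1 N.
q = ½ρv² = ½ × 1.007 × 36.9² = 685.6 Pa.
CL = 2W/(ρv²S) = 2×5366.1/(1.007×36.9²×15) = 0.5218.
CD = 0.0159 + 0.0175 × 0.5218² = 0.02067.
D = q·S·CD = 685.6 × 15 × 0.02067 = 212.5 N

D = 213 N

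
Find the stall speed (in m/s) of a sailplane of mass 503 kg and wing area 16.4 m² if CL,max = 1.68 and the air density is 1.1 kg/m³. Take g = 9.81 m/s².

V_stall = 18 m/s

Weight W = mg = 503 × 9.81 = 4934 N.
V_stall = √(2W/(ρ·S·CL,max)) = √(2 × 4934 / (1.1 × 16.4 × 1.68))
V_stall = √325.6 = 18 m/s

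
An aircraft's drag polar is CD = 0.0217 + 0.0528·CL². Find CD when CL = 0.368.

CD = 0.0217 + 0.0528 × 0.368² = 0.0217 + 0.00715 = 0.0289

CD = 0.0289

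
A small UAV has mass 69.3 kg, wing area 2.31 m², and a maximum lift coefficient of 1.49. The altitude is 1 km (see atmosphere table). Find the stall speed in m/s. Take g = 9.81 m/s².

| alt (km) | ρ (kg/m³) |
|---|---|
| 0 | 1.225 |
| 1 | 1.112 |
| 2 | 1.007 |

At 1 km, from the table: ρ = 1.112 kg/m³.
Weight W = mg = 69.3 × 9.81 = 679.8 N.
V_stall = √(2W/(ρ·S·CL,max)) = √(2 × 679.8 / (1.112 × 2.31 × 1.49))
V_stall = √355.2 = 18.8 m/s

V_stall = 18.8 m/s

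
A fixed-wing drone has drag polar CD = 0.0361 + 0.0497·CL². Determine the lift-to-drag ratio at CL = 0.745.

L/D = 11.7

CD = 0.0361 + 0.0497 × 0.745² = 0.06368
L/D = CL/CD = 0.745 / 0.06368 = 11.7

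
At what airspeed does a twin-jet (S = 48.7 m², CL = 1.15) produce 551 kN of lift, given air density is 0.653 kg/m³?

L = ½ρv²S·CL ⇒ v = √(2L/(ρ·S·CL))
v = √(2 × 5.51×10^5 / (0.653 × 48.7 × 1.15)) = √30130 = 174 m/s

v = 174 m/s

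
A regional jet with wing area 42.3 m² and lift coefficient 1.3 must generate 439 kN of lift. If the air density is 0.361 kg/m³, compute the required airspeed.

L = ½ρv²S·CL ⇒ v = √(2L/(ρ·S·CL))
v = √(2 × 4.39×10^5 / (0.361 × 42.3 × 1.3)) = √44230 = 210 m/s

v = 210 m/s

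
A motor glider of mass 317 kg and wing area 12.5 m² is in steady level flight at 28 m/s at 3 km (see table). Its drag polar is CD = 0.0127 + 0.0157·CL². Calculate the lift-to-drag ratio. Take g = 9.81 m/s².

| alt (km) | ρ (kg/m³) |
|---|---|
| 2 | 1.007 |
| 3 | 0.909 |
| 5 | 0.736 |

L/D = 34.3

At 3 km, from the table: ρ = 0.909 kg/m³.
Level flight ⇒ L = W = m·g = 317 × 9.81 = 3109.8 N.
q = ½ρv² = ½ × 0.909 × 28² = 356.3 Pa.
CL = W/(q·S) = 3109.8 / (356.3 × 12.5) = 0.6982.
CD = 0.0127 + 0.0157 × 0.6982² = 0.02035.
L/D = CL/CD = 0.6982 / 0.02035 = 34.3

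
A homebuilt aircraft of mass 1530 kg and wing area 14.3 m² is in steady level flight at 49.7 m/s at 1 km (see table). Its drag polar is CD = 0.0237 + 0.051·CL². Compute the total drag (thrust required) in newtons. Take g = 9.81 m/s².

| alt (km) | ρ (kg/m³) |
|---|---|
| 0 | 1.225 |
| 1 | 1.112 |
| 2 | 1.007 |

D = 1050 N

At 1 km, from the table: ρ = 1.112 kg/m³.
Weight W = mg = 1530 × 9.81 = 15009 N; in level flight L = W.
q = ½ρv² = ½ × 1.112 × 49.7² = 1373 Pa.
Required CL = L/(qS) = 15009/(1373·14.3) = 0.7643.
CD = 0.0237 + 0.051 × 0.7643² = 0.05349.
D = q·S·CD = 1373 × 14.3 × 0.05349 = 1050 N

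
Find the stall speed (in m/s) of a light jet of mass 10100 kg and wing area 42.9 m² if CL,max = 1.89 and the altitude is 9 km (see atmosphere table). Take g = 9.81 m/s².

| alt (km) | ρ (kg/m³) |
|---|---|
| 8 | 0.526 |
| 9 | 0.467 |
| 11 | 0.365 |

V_stall = 72.3 m/s

At 9 km, from the table: ρ = 0.467 kg/m³.
Stall occurs when L = W at CL,max. W = mg = 10100 × 9.81 = 99080 N.
From L = ½ρV²S·CL,max = W: V_stall = √(2W/(ρSCL,max)) = √(2·99080/(0.467·42.9·1.89))
V_stall = √5233 = 72.3 m/s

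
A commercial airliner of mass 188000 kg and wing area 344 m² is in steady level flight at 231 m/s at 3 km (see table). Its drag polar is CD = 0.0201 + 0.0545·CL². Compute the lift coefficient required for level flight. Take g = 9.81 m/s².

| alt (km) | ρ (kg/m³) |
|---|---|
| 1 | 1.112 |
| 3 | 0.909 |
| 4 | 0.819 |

At 3 km, from the table: ρ = 0.909 kg/m³.
Weight W = mg = 188000 × 9.81 = 1.8443×10^6 N; in level flight L = W.
Dynamic pressure q = 0.5 × 0.909 × 231² = 24250 Pa.
Required CL = L/(qS) = 1.8443×10^6/(24250·344) = 0.2211.

CL = 0.221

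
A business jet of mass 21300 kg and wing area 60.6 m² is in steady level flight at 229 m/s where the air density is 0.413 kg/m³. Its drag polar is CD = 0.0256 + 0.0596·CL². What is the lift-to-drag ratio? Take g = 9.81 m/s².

L/D = 10.1

Level flight ⇒ L = W = m·g = 21300 × 9.81 = 2.0895×10^5 N.
q = ½ρv² = ½ × 0.413 × 229² = 10830 Pa.
CL = W/(q·S) = 2.0895×10^5 / (10830 × 60.6) = 0.3184.
CD = 0.0256 + 0.0596 × 0.3184² = 0.03164.
L/D = CL/CD = 0.3184 / 0.03164 = 10.1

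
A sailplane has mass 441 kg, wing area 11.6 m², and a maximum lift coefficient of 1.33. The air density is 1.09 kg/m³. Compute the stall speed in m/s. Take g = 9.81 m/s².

Stall occurs when L = W at CL,max. W = mg = 441 × 9.81 = 4326 N.
V_stall = √(2W/(ρ·S·CL,max)) = √(2 × 4326 / (1.09 × 11.6 × 1.33))
V_stall = √514.5 = 22.7 m/s

V_stall = 22.7 m/s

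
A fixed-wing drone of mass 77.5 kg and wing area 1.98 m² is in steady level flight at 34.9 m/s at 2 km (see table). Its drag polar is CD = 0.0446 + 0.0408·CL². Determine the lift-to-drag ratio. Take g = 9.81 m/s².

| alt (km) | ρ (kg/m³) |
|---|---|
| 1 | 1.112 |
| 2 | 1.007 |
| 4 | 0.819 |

L/D = 10.3

At 2 km, from the table: ρ = 1.007 kg/m³.
Weight W = mg = 77.5 × 9.81 = 760.28 N; in level flight L = W.
Dynamic pressure q = 0.5 × 1.007 × 34.9² = 613.3 Pa.
CL = W/(q·S) = 760.28 / (613.3 × 1.98) = 0.6261.
CD = 0.0446 + 0.0408 × 0.6261² = 0.06059.
L/D = CL/CD = 0.6261 / 0.06059 = 10.3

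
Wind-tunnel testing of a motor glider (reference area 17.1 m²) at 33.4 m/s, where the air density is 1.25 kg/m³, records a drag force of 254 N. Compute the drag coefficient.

CD = 0.0213

From D = ½ρv²S·CD, rearranging gives CD = 2D/(ρv²S).
CD = 2 × 254 / (1.25 × 33.4² × 17.1) = 0.0213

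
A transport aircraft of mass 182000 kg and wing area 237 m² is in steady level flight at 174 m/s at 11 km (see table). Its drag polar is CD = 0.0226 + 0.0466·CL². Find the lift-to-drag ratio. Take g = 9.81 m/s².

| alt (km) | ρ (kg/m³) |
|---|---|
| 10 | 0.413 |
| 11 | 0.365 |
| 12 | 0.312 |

L/D = 12.5

At 11 km, from the table: ρ = 0.365 kg/m³.
In steady level flight, lift balances weight: W = mg = 182000 × 9.81 = 1.7854×10^6 N.
q = ½ρv² = ½ × 0.365 × 174² = 5525 Pa.
CL = W/(q·S) = 1.7854×10^6 / (5525 × 237) = 1.363.
CD = 0.0226 + 0.0466 × 1.363² = 0.1092.
L/D = CL/CD = 1.363 / 0.1092 = 12.5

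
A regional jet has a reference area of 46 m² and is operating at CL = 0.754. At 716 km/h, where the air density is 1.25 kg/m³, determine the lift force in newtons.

L = 8.57×10^5 N

Convert speed: v = 716 km/h ÷ 3.6 = 198.9 m/s.
L = ½ρv²S·CL = ½ × 1.25 × 198.9² × 46 × 0.754 = 8.57×10^5 N ≈ 857 kN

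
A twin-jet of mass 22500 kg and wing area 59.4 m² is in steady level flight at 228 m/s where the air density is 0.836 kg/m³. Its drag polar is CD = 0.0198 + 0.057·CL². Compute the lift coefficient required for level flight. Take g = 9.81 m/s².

CL = 0.171

Weight W = mg = 22500 × 9.81 = 2.2072×10^5 N; in level flight L = W.
q = ½ρv² = ½ × 0.836 × 228² = 21730 Pa.
Required CL = L/(qS) = 2.2072×10^5/(21730·59.4) = 0.171.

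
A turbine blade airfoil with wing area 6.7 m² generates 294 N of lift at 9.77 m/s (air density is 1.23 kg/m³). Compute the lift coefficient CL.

From L = ½ρv²S·CL, rearranging gives CL = 2L/(ρv²S).
CL = 2 × 294 / (1.23 × 9.77² × 6.7) = 0.747

CL = 0.747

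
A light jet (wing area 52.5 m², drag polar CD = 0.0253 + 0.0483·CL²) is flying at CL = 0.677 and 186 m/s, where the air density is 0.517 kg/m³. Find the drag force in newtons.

D = 22300 N

CD = 0.0253 + 0.0483 × 0.677² = 0.04744
D = ½ρv²S·CD = ½ × 0.517 × 186² × 52.5 × 0.04744 = 22300 N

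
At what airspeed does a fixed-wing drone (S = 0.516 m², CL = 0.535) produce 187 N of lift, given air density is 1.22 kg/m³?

v = 33.3 m/s

L = ½ρv²S·CL ⇒ v = √(2L/(ρ·S·CL))
v = √(2 × 187 / (1.22 × 0.516 × 0.535)) = √1110 = 33.3 m/s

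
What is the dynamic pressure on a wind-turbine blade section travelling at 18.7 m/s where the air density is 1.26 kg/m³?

q = 220 Pa

q = ½ρv² = ½ × 1.26 × 18.7² = 220 Pa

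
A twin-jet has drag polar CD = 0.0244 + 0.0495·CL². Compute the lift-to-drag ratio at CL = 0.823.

CD = 0.0244 + 0.0495 × 0.823² = 0.05793
L/D = CL/CD = 0.823 / 0.05793 = 14.2

L/D = 14.2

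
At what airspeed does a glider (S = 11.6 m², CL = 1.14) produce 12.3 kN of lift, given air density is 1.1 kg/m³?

v = 41.1 m/s

L = ½ρv²S·CL ⇒ v = √(2L/(ρ·S·CL))
v = √(2 × 12300 / (1.1 × 11.6 × 1.14)) = √1691 = 41.1 m/s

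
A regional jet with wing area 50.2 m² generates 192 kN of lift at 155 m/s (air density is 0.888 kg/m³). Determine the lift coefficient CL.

CL = 0.359

From L = ½ρv²S·CL, rearranging gives CL = 2L/(ρv²S).
CL = 2 × 1.92×10^5 / (0.888 × 155² × 50.2) = 0.359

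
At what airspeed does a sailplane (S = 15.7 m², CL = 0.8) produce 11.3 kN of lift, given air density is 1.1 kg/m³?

v = 40.4 m/s

L = ½ρv²S·CL ⇒ v = √(2L/(ρ·S·CL))
v = √(2 × 11300 / (1.1 × 15.7 × 0.8)) = √1636 = 40.4 m/s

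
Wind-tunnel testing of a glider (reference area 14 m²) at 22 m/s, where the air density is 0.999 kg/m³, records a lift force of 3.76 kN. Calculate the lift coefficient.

From L = ½ρv²S·CL, rearranging gives CL = 2L/(ρv²S).
CL = 2 × 3760 / (0.999 × 22² × 14) = 1.11

CL = 1.11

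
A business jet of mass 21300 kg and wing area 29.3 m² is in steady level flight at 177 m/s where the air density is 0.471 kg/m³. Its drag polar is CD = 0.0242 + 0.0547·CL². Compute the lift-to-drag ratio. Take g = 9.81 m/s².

L/D = 12.8

Level flight ⇒ L = W = m·g = 21300 × 9.81 = 2.0895×10^5 N.
Dynamic pressure q = 0.5 × 0.471 × 177² = 7378 Pa.
CL = W/(q·S) = 2.0895×10^5 / (7378 × 29.3) = 0.9666.
CD = 0.0242 + 0.0547 × 0.9666² = 0.07531.
L/D = CL/CD = 0.9666 / 0.07531 = 12.8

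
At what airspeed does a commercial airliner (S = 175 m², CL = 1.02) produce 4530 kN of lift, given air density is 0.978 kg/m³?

L = ½ρv²S·CL ⇒ v = √(2L/(ρ·S·CL))
v = √(2 × 4.53×10^6 / (0.978 × 175 × 1.02)) = √51900 = 228 m/s

v = 228 m/s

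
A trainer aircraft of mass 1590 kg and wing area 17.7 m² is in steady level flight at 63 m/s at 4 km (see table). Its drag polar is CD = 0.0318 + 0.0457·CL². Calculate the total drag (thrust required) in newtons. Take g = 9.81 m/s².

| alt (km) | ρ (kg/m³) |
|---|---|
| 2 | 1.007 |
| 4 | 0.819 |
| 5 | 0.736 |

At 4 km, from the table: ρ = 0.819 kg/m³.
Weight W = mg = 1590 × 9.81 = 15598 N; in level flight L = W.
q = ½ρv² = ½ × 0.819 × 63² = 1625 Pa.
Required CL = L/(qS) = 15598/(1625·17.7) = 0.5422.
CD = 0.0318 + 0.0457 × 0.5422² = 0.04523.
D = q·S·CD = 1625 × 17.7 × 0.04523 = 1301 N

D = 1300 N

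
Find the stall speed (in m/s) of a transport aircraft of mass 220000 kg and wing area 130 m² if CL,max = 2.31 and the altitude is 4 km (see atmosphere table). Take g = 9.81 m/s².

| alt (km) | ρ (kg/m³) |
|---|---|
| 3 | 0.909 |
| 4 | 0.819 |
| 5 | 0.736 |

At 4 km, from the table: ρ = 0.819 kg/m³.
At stall, lift equals weight: L = W = m·g = 220000 × 9.81 = 2.158×10^6 N.
From L = ½ρV²S·CL,max = W: V_stall = √(2W/(ρSCL,max)) = √(2·2.158×10^6/(0.819·130·2.31))
V_stall = √17550 = 132 m/s

V_stall = 132 m/s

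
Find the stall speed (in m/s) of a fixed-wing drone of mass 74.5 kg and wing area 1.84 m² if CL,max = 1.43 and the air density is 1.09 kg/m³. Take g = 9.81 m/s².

Stall occurs when L = W at CL,max. W = mg = 74.5 × 9.81 = 730.8 N.
From L = ½ρV²S·CL,max = W: V_stall = √(2W/(ρSCL,max)) = √(2·730.8/(1.09·1.84·1.43))
V_stall = √509.7 = 22.6 m/s

V_stall = 22.6 m/s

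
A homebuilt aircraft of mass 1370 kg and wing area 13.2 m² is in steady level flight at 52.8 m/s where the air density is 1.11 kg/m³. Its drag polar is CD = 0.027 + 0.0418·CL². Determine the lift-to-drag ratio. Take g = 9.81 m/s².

L/D = 14.6

Weight W = mg = 1370 × 9.81 = 13440 N; in level flight L = W.
Dynamic pressure q = 0.5 × 1.11 × 52.8² = 1547 Pa.
Required CL = L/(qS) = 13440/(1547·13.2) = 0.658.
CD = 0.027 + 0.0418 × 0.658² = 0.0451.
L/D = CL/CD = 0.658 / 0.0451 = 14.6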